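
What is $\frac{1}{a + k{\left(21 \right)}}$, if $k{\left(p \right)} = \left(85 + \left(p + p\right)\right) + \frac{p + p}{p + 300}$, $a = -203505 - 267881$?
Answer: $- \frac{107}{50424699} \approx -2.122 \cdot 10^{-6}$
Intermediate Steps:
$a = -471386$
$k{\left(p \right)} = 85 + 2 p + \frac{2 p}{300 + p}$ ($k{\left(p \right)} = \left(85 + 2 p\right) + \frac{2 p}{300 + p} = 85 + 2 p + \frac{2 p}{300 + p}$)
$\frac{1}{a + k{\left(21 \right)}} = \frac{1}{-471386 + \frac{25500 + 2 \cdot 21^{2} + 687 \cdot 21}{300 + 21}} = \frac{1}{-471386 + \frac{25500 + 2 \cdot 441 + 14427}{321}} = \frac{1}{-471386 + \frac{25500 + 882 + 14427}{321}} = \frac{1}{-471386 + \frac{1}{321} \cdot 40809} = \frac{1}{-471386 + \frac{13603}{107}} = \frac{1}{- \frac{50424699}{107}} = - \frac{107}{50424699}$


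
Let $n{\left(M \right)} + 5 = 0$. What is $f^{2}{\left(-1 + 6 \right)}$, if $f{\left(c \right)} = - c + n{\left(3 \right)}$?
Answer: $100$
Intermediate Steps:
$n{\left(M \right)} = -5$ ($n{\left(M \right)} = -5 + 0 = -5$)
$f{\left(c \right)} = -5 - c$ ($f{\left(c \right)} = - c - 5 = -5 - c$)
$f^{2}{\left(-1 + 6 \right)} = \left(-5 - \left(-1 + 6\right)\right)^{2} = \left(-5 - 5\right)^{2} = \left(-10\right)^{2} = 100$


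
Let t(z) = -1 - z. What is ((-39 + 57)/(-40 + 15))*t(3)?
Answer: 72/25 ≈ 2.8800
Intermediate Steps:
((-39 + 57)/(-40 + 15))*t(3) = ((-39 + 57)/(-40 + 15))*(-1 - 1*3) = (18/(-25))*(-1 - 3) = (18*(-1/25))*(-4) = -18/25*(-4) = 72/25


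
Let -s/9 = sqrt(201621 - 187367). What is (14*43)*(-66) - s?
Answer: -39732 + 9*sqrt(14254) ≈ -38658.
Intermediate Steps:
s = -9*sqrt(14254) (s = -9*sqrt(201621 - 187367) = -9*sqrt(14254) ≈ -1074.5)
(14*43)*(-66) - s = (14*43)*(-66) - (-9)*sqrt(14254) = 602*(-66) + 9*sqrt(14254) = -39732 + 9*sqrt(14254)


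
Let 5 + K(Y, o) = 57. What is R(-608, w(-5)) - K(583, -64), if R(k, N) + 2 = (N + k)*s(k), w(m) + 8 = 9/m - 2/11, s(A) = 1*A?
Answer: 20662342/55 ≈ 3.7568e+5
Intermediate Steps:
s(A) = A
K(Y, o) = 52 (K(Y, o) = -5 + 57 = 52)
w(m) = -90/11 + 9/m (w(m) = -8 + (9/m - 2/11) = -8 + (-2/11 + 9/m) = -90/11 + 9/m)
R(k, N) = -2 + k*(N + k) (R(k, N) = -2 + (N + k)*k = -2 + k*(N + k))
R(-608, w(-5)) - K(583, -64) = (-2 + (-608)**2 + (-90/11 + 9/(-5))*(-608)) - 1*52 = (-2 + 369664 + (-90/11 + 9*(-1/5))*(-608)) - 52 = (-2 + 369664 + (-90/11 - 9/5)*(-608)) - 52 = (-2 + 369664 - 549/55*(-608)) - 52 = (-2 + 369664 + 333792/55) - 52 = 20665202/55 - 52 = 20662342/55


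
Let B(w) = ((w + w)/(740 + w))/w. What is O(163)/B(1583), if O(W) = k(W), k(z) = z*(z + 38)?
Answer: 76108449/2 ≈ 3.8054e+7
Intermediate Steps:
k(z) = z*(38 + z)
O(W) = W*(38 + W)
B(w) = 2/(740 + w) (B(w) = ((2*w)/(740 + w))/w = (2*w/(740 + w))/w = 2/(740 + w))
O(163)/B(1583) = (163*(38 + 163))/((2/(740 + 1583))) = (163*201)/((2/2323)) = 32763/((2*(1/2323))) = 32763/(2/2323) = 32763*(2323/2) = 76108449/2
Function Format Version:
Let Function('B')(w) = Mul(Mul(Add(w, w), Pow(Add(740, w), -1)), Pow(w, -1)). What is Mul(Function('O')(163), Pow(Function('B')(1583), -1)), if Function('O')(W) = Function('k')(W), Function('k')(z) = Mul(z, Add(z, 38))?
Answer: Rational(76108449, 2) ≈ 3.8054e+7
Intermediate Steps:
Function('k')(z) = Mul(z, Add(38, z))
Function('O')(W) = Mul(W, Add(38, W))
Function('B')(w) = Mul(2, Pow(Add(740, w), -1)) (Function('B')(w) = Mul(Mul(Mul(2, w), Pow(Add(740, w), -1)), Pow(w, -1)) = Mul(Mul(2, w, Pow(Add(740, w), -1)), Pow(w, -1)) = Mul(2, Pow(Add(740, w), -1)))
Mul(Function('O')(163), Pow(Function('B')(1583), -1)) = Mul(Mul(163, Add(38, 163)), Pow(Mul(2, Pow(Add(740, 1583), -1)), -1)) = Mul(Mul(163, 201), Pow(Mul(2, Pow(2323, -1)), -1)) = Mul(32763, Pow(Mul(2, Rational(1, 2323)), -1)) = Mul(32763, Pow(Rational(2, 2323), -1)) = Mul(32763, Rational(2323, 2)) = Rational(76108449, 2)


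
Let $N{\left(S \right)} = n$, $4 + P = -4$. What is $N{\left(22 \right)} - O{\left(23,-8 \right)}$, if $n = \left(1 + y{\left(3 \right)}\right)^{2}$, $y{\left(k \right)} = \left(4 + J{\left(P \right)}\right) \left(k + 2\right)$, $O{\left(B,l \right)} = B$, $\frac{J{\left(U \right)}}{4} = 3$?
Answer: $6538$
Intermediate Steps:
$P = -8$ ($P = -4 - 4 = -8$)
$J{\left(U \right)} = 12$ ($J{\left(U \right)} = 4 \cdot 3 = 12$)
$y{\left(k \right)} = 32 + 16 k$ ($y{\left(k \right)} = \left(4 + 12\right) \left(k + 2\right) = 16 \left(2 + k\right) = 32 + 16 k$)
$n = 6561$ ($n = \left(1 + \left(32 + 16 \cdot 3\right)\right)^{2} = \left(1 + \left(32 + 48\right)\right)^{2} = \left(1 + 80\right)^{2} = 81^{2} = 6561$)
$N{\left(S \right)} = 6561$
$N{\left(22 \right)} - O{\left(23,-8 \right)} = 6561 - 23 = 6538$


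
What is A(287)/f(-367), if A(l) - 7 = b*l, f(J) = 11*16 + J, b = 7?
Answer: -2016/191 ≈ -10.555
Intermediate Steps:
f(J) = 176 + J
A(l) = 7 + 7*l
A(287)/f(-367) = (7 + 7*287)/(176 - 367) = (7 + 2009)/(-191) = 2016*(-1/191) = -2016/191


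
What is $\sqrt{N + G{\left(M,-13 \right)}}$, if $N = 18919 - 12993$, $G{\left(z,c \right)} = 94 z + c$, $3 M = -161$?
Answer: $\frac{\sqrt{7815}}{3} \approx 29.467$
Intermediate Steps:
$M = - \frac{161}{3}$ ($M = \frac{1}{3} \left(-161\right) = - \frac{161}{3} \approx -53.667$)
$G{\left(z,c \right)} = c + 94 z$
$N = 5926$
$\sqrt{N + G{\left(M,-13 \right)}} = \sqrt{5926 + \left(-13 + 94 \left(- \frac{161}{3}\right)\right)} = \sqrt{5926 - \frac{15173}{3}} = \sqrt{\frac{2605}{3}} = \frac{\sqrt{7815}}{3}$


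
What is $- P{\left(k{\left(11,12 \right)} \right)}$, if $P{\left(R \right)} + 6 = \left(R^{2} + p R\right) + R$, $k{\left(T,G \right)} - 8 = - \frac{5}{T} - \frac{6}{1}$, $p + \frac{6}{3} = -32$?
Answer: $\frac{6608}{121} \approx 54.612$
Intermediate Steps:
$p = -34$ ($p = -2 - 32 = -34$)
$k{\left(T,G \right)} = 2 - \frac{5}{T}$ ($k{\left(T,G \right)} = 8 - \left(6 + \frac{5}{T}\right) = 2 - \frac{5}{T}$)
$P{\left(R \right)} = -6 + R^{2} - 33 R$ ($P{\left(R \right)} = -6 + \left(\left(R^{2} - 34 R\right) + R\right) = -6 + \left(R^{2} - 33 R\right) = -6 + R^{2} - 33 R$)
$- P{\left(k{\left(11,12 \right)} \right)} = - (-6 + \left(2 - \frac{5}{11}\right)^{2} - 33 \left(2 - \frac{5}{11}\right)) = - (-6 + \left(\frac{17}{11}\right)^{2} - 51) = - (-6 + \frac{289}{121} - 51) = \left(-1\right) \left(- \frac{6608}{121}\right) = \frac{6608}{121}$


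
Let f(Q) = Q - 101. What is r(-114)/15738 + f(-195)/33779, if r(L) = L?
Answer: -1418209/88602317 ≈ -0.016006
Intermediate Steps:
f(Q) = -101 + Q
r(-114)/15738 + f(-195)/33779 = -114/15738 + (-101 - 195)/33779 = -114*1/15738 - 296*1/33779 = -19/2623 - 296/33779 = -1418209/88602317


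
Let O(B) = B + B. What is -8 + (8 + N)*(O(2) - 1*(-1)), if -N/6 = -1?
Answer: 62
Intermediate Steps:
N = 6 (N = -6*(-1) = 6)
O(B) = 2*B
-8 + (8 + N)*(O(2) - 1*(-1)) = -8 + (8 + 6)*(2*2 - 1*(-1)) = -8 + 14*(4 + 1) = -8 + 14*5 = -8 + 70 = 62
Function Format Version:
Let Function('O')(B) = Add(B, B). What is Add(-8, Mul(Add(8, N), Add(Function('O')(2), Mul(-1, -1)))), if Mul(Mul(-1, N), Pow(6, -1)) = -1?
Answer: 62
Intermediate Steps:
N = 6 (N = Mul(-6, -1) = 6)
Function('O')(B) = Mul(2, B)
Add(-8, Mul(Add(8, N), Add(Function('O')(2), Mul(-1, -1)))) = Add(-8, Mul(Add(8, 6), Add(Mul(2, 2), Mul(-1, -1)))) = Add(-8, Mul(14, Add(4, 1))) = Add(-8, Mul(14, 5)) = Add(-8, 70) = 62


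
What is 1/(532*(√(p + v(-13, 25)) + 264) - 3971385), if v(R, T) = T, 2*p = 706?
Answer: -1276979/4891990438299 - 532*√42/4891990438299 ≈ -2.6174e-7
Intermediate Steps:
p = 353 (p = (½)*706 = 353)
1/(532*(√(p + v(-13, 25)) + 264) - 3971385) = 1/(532*(√(353 + 25) + 264) - 3971385) = 1/(532*(√378 + 264) - 3971385) = 1/(532*(3*√42 + 264) - 3971385) = 1/(532*(264 + 3*√42) - 3971385) = 1/((140448 + 1596*√42) - 3971385) = 1/(-3830937 + 1596*√42)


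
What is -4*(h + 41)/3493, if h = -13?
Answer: -16/499 ≈ -0.032064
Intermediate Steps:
-4*(h + 41)/3493 = -4*(-13 + 41)/3493 = -4*28*(1/3493) = -112*1/3493 = -16/499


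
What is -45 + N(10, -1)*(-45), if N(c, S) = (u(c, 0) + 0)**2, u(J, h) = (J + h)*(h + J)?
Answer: -450045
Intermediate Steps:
u(J, h) = (J + h)**2 (u(J, h) = (J + h)*(J + h) = (J + h)**2)
N(c, S) = c**4 (N(c, S) = ((c + 0)**2 + 0)**2 = (c**2 + 0)**2 = (c**2)**2 = c**4)
-45 + N(10, -1)*(-45) = -45 + 10**4*(-45) = -45 + 10000*(-45) = -45 - 450000 = -450045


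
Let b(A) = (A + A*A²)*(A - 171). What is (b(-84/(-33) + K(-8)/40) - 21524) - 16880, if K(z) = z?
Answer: -374953016764/9150625 ≈ -40976.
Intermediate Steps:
b(A) = (-171 + A)*(A + A³) (b(A) = (A + A³)*(-171 + A) = (-171 + A)*(A + A³))
(b(-84/(-33) + K(-8)/40) - 21524) - 16880 = ((-84/(-33) - 8/40)*(-171 + (-84/(-33) - 8/40) + (-84/(-33) - 8/40)³ - 171*(-84/(-33) - 8/40)²) - 21524) - 16880 = ((-84*(-1/33) - 8*1/40)*(-171 + (-84*(-1/33) - 8*1/40) + (-84*(-1/33) - 8*1/40)³ - 171*(-84*(-1/33) - 8*1/40)²) - 21524) - 16880 = ((28/11 - ⅕)*(-171 + (28/11 - ⅕) + (28/11 - ⅕)³ - 171*(28/11 - ⅕)²) - 21524) - 16880 = (129*(-171 + 129/55 + (129/55)³ - 171*(129/55)²)/55 - 21524) - 16880 = (129*(-171 + 129/55 + 2146689/166375 - 171*16641/3025)/55 - 21524) - 16880 = (129*(-171 + 129/55 + 2146689/166375 - 2845611/3025)/55 - 21524) - 16880 = ((129/55)*(-182421816/166375) - 21524) - 16880 = (-23532414264/9150625 - 21524) - 16880 = -220490466764/9150625 - 16880 = -374953016764/9150625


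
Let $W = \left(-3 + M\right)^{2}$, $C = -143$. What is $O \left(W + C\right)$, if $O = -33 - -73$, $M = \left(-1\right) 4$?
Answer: $-3760$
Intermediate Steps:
$M = -4$
$O = 40$ ($O = -33 + 73 = 40$)
$W = 49$ ($W = \left(-3 - 4\right)^{2} = \left(-7\right)^{2} = 49$)
$O \left(W + C\right) = 40 \left(49 - 143\right) = 40 \left(-94\right) = -3760$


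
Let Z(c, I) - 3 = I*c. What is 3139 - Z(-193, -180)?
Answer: -31604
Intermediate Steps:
Z(c, I) = 3 + I*c
3139 - Z(-193, -180) = 3139 - (3 - 180*(-193)) = 3139 - (3 + 34740) = 3139 - 1*34743 = 3139 - 34743 = -31604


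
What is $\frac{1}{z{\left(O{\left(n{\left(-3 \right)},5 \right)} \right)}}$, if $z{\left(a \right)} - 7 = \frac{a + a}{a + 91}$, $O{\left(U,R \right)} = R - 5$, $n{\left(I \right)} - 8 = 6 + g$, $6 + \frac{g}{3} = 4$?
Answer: $\frac{1}{7} \approx 0.14286$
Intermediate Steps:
$g = -6$ ($g = -18 + 3 \cdot 4 = -18 + 12 = -6$)
$n{\left(I \right)} = 8$ ($n{\left(I \right)} = 8 + \left(6 - 6\right) = 8 + 0 = 8$)
$O{\left(U,R \right)} = -5 + R$
$z{\left(a \right)} = 7 + \frac{2 a}{91 + a}$ ($z{\left(a \right)} = 7 + \frac{a + a}{a + 91} = 7 + \frac{2 a}{91 + a}$)
$\frac{1}{z{\left(O{\left(n{\left(-3 \right)},5 \right)} \right)}} = \frac{1}{\frac{1}{91 + \left(-5 + 5\right)} \left(637 + 9 \left(-5 + 5\right)\right)} = \frac{1}{\frac{1}{91 + 0} \left(637 + 9 \cdot 0\right)} = \frac{1}{\frac{1}{91} \left(637 + 0\right)} = \frac{1}{\frac{1}{91} \cdot 637} = \frac{1}{7}$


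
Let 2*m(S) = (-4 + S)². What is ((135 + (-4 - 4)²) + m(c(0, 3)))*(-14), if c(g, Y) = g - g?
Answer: -2898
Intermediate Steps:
c(g, Y) = 0
m(S) = (-4 + S)²/2
((135 + (-4 - 4)²) + m(c(0, 3)))*(-14) = ((135 + (-4 - 4)²) + (-4 + 0)²/2)*(-14) = ((135 + (-8)²) + (½)*(-4)²)*(-14) = ((135 + 64) + (½)*16)*(-14) = (199 + 8)*(-14) = 207*(-14) = -2898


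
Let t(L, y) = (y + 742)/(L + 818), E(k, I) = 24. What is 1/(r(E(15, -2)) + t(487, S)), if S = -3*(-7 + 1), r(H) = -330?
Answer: -261/85978 ≈ -0.0030357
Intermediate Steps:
S = 18 (S = -3*(-6) = 18)
t(L, y) = (742 + y)/(818 + L)
1/(r(E(15, -2)) + t(487, S)) = 1/(-330 + (742 + 18)/(818 + 487)) = 1/(-330 + 760/1305) = 1/(-330 + (1/1305)*760) = 1/(-330 + 152/261) = 1/(-85978/261) = -261/85978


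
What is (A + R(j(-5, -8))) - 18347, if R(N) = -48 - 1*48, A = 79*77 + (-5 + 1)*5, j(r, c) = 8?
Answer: -12380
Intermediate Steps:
A = 6063 (A = 6083 - 4*5 = 6083 - 20 = 6063)
R(N) = -96 (R(N) = -48 - 48 = -96)
(A + R(j(-5, -8))) - 18347 = (6063 - 96) - 18347 = 5967 - 18347 = -12380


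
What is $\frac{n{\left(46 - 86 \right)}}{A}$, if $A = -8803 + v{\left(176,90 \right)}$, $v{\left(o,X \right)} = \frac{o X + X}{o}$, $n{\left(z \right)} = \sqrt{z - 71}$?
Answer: $- \frac{88 i \sqrt{111}}{766699} \approx - 0.0012093 i$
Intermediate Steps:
$n{\left(z \right)} = \sqrt{-71 + z}$
$v{\left(o,X \right)} = \frac{X + X o}{o}$ ($v{\left(o,X \right)} = \frac{X o + X}{o} = \frac{X + X o}{o}$)
$A = - \frac{766699}{88}$ ($A = -8803 + \left(90 + \frac{90}{176}\right) = -8803 + \left(90 + 90 \cdot \frac{1}{176}\right) = -8803 + \left(90 + \frac{45}{88}\right) = -8803 + \frac{7965}{88} = - \frac{766699}{88} \approx -8712.5$)
$\frac{n{\left(46 - 86 \right)}}{A} = \frac{\sqrt{-71 + \left(46 - 86\right)}}{- \frac{766699}{88}} = \sqrt{-71 + \left(46 - 86\right)} \left(- \frac{88}{766699}\right) = \sqrt{-71 - 40} \left(- \frac{88}{766699}\right) = \sqrt{-111} \left(- \frac{88}{766699}\right) = i \sqrt{111} \left(- \frac{88}{766699}\right) = - \frac{88 i \sqrt{111}}{766699}$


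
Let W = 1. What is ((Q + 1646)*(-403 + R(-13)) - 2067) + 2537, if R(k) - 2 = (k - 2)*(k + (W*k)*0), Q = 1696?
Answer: -687982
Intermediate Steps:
R(k) = 2 + k*(-2 + k) (R(k) = 2 + (k - 2)*(k + (1*k)*0) = 2 + (-2 + k)*(k + k*0) = 2 + (-2 + k)*(k + 0) = 2 + (-2 + k)*k = 2 + k*(-2 + k))
((Q + 1646)*(-403 + R(-13)) - 2067) + 2537 = ((1696 + 1646)*(-403 + (2 + (-13)² - 2*(-13))) - 2067) + 2537 = (3342*(-403 + (2 + 169 + 26)) - 2067) + 2537 = (3342*(-403 + 197) - 2067) + 2537 = (3342*(-206) - 2067) + 2537 = (-688452 - 2067) + 2537 = -690519 + 2537 = -687982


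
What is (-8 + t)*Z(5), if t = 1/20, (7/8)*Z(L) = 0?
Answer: 0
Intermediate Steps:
Z(L) = 0 (Z(L) = (8/7)*0 = 0)
t = 1/20 ≈ 0.050000
(-8 + t)*Z(5) = (-8 + 1/20)*0 = -159/20*0 = 0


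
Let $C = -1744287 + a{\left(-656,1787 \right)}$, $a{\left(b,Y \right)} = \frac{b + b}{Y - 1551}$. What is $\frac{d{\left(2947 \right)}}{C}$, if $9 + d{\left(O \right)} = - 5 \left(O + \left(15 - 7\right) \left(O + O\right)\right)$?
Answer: $\frac{14779736}{102913261} \approx 0.14361$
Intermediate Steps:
$a{\left(b,Y \right)} = \frac{2 b}{-1551 + Y}$
$C = - \frac{102913261}{59}$ ($C = -1744287 + 2 \left(-656\right) \frac{1}{-1551 + 1787} = -1744287 + 2 \left(-656\right) \frac{1}{236} = -1744287 - \frac{328}{59} = - \frac{102913261}{59} \approx -1.7443 \cdot 10^{6}$)
$d{\left(O \right)} = -9 - 85 O$ ($d{\left(O \right)} = -9 - 5 \left(O + \left(15 - 7\right) \left(O + O\right)\right) = -9 - 5 \left(O + 8 \cdot 2 O\right) = -9 - 5 \left(O + 16 O\right) = -9 - 5 \cdot 17 O = -9 - 85 O$)
$\frac{d{\left(2947 \right)}}{C} = \frac{-9 - 250495}{- \frac{102913261}{59}} = \left(-9 - 250495\right) \left(- \frac{59}{102913261}\right) = \left(-250504\right) \left(- \frac{59}{102913261}\right) = \frac{14779736}{102913261}$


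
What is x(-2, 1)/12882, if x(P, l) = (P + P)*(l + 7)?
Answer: -16/6441 ≈ -0.0024841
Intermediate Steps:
x(P, l) = 2*P*(7 + l) (x(P, l) = (2*P)*(7 + l) = 2*P*(7 + l))
x(-2, 1)/12882 = (2*(-2)*(7 + 1))/12882 = (2*(-2)*8)/12882 = (1/12882)*(-32) = -16/6441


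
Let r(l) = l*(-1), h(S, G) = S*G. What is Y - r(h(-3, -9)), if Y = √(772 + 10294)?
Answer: 27 + √11066 ≈ 132.20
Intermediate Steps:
h(S, G) = G*S
r(l) = -l
Y = √11066 ≈ 105.20
Y - r(h(-3, -9)) = √11066 - (-1)*(-9*(-3)) = √11066 - (-1)*27 = √11066 - 1*(-27) = √11066 + 27 = 27 + √11066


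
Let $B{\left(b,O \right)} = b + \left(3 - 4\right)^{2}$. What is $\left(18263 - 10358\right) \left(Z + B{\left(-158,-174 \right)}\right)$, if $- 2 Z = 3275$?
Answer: $- \frac{28371045}{2} \approx -1.4186 \cdot 10^{7}$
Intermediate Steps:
$Z = - \frac{3275}{2}$ ($Z = \left(- \frac{1}{2}\right) 3275 = - \frac{3275}{2} \approx -1637.5$)
$B{\left(b,O \right)} = 1 + b$ ($B{\left(b,O \right)} = b + \left(-1\right)^{2} = b + 1 = 1 + b$)
$\left(18263 - 10358\right) \left(Z + B{\left(-158,-174 \right)}\right) = \left(18263 - 10358\right) \left(- \frac{3275}{2} + \left(1 - 158\right)\right) = 7905 \left(- \frac{3275}{2} - 157\right) = 7905 \left(- \frac{3589}{2}\right) = - \frac{28371045}{2}$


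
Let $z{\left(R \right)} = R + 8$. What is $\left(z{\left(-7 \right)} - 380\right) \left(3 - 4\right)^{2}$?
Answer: $-379$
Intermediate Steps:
$z{\left(R \right)} = 8 + R$
$\left(z{\left(-7 \right)} - 380\right) \left(3 - 4\right)^{2} = \left(\left(8 - 7\right) - 380\right) \left(3 - 4\right)^{2} = \left(1 - 380\right) \left(-1\right)^{2} = \left(-379\right) 1 = -379$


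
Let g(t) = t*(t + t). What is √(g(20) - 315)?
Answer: √485 ≈ 22.023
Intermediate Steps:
g(t) = 2*t² (g(t) = t*(2*t) = 2*t²)
√(g(20) - 315) = √(2*20² - 315) = √(2*400 - 315) = √(800 - 315) = √485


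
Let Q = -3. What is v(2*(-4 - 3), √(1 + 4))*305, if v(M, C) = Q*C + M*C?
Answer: -5185*√5 ≈ -11594.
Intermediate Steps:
v(M, C) = -3*C + C*M (v(M, C) = -3*C + M*C = -3*C + C*M)
v(2*(-4 - 3), √(1 + 4))*305 = (√(1 + 4)*(-3 + 2*(-4 - 3)))*305 = (√5*(-3 + 2*(-7)))*305 = (√5*(-3 - 14))*305 = (√5*(-17))*305 = -17*√5*305 = -5185*√5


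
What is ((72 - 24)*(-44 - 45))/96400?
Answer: -267/6025 ≈ -0.044315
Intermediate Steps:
((72 - 24)*(-44 - 45))/96400 = (48*(-89))*(1/96400) = -4272*1/96400 = -267/6025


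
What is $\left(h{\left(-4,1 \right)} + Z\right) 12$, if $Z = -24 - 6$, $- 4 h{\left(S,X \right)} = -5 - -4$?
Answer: $-357$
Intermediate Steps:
$h{\left(S,X \right)} = \frac{1}{4}$ ($h{\left(S,X \right)} = - \frac{-5 - -4}{4} = - \frac{-5 + 4}{4} = \left(- \frac{1}{4}\right) \left(-1\right) = \frac{1}{4}$)
$Z = -30$ ($Z = -24 - 6 = -30$)
$\left(h{\left(-4,1 \right)} + Z\right) 12 = \left(\frac{1}{4} - 30\right) 12 = \left(- \frac{119}{4}\right) 12 = -357$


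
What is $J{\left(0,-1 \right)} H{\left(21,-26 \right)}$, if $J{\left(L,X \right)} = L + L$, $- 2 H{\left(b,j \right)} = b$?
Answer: $0$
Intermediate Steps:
$H{\left(b,j \right)} = - \frac{b}{2}$
$J{\left(L,X \right)} = 2 L$
$J{\left(0,-1 \right)} H{\left(21,-26 \right)} = 2 \cdot 0 \left(\left(- \frac{1}{2}\right) 21\right) = 0 \left(- \frac{21}{2}\right) = 0$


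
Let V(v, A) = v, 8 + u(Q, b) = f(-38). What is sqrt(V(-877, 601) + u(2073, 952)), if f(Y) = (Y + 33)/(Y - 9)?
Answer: I*sqrt(1954730)/47 ≈ 29.747*I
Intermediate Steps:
f(Y) = (33 + Y)/(-9 + Y)
u(Q, b) = -371/47 (u(Q, b) = -8 + (33 - 38)/(-9 - 38) = -8 - 5/(-47) = -8 - 1/47*(-5) = -8 + 5/47 = -371/47)
sqrt(V(-877, 601) + u(2073, 952)) = sqrt(-877 - 371/47) = sqrt(-41590/47) = I*sqrt(1954730)/47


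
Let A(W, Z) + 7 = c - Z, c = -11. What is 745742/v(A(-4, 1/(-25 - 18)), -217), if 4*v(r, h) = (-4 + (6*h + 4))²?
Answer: 745742/423801 ≈ 1.7597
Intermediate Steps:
A(W, Z) = -18 - Z (A(W, Z) = -7 + (-11 - Z) = -18 - Z)
v(r, h) = 9*h² (v(r, h) = (-4 + (6*h + 4))²/4 = (-4 + (4 + 6*h))²/4 = (6*h)²/4 = (36*h²)/4 = 9*h²)
745742/v(A(-4, 1/(-25 - 18)), -217) = 745742/((9*(-217)²)) = 745742/((9*47089)) = 745742/423801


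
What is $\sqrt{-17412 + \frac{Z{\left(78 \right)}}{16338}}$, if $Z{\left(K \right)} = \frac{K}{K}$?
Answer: $\frac{i \sqrt{4647789392190}}{16338} \approx 131.95 i$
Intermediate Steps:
$Z{\left(K \right)} = 1$
$\sqrt{-17412 + \frac{Z{\left(78 \right)}}{16338}} = \sqrt{-17412 + 1 \cdot \frac{1}{16338}} = \sqrt{-17412 + \frac{1}{16338}} = \sqrt{- \frac{284477255}{16338}} = \frac{i \sqrt{4647789392190}}{16338}$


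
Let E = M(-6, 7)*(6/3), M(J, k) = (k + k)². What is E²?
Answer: 153664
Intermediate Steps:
M(J, k) = 4*k² (M(J, k) = (2*k)² = 4*k²)
E = 392 (E = (4*7²)*(6/3) = (4*49)*(6*(⅓)) = 196*2 = 392)
E² = 392² = 153664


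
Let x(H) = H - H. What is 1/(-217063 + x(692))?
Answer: -1/217063 ≈ -4.6070e-6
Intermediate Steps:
x(H) = 0
1/(-217063 + x(692)) = 1/(-217063 + 0) = 1/(-217063) = -1/217063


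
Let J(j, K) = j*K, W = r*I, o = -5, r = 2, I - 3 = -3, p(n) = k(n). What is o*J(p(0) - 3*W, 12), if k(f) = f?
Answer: 0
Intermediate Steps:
p(n) = n
I = 0 (I = 3 - 3 = 0)
W = 0 (W = 2*0 = 0)
J(j, K) = K*j
o*J(p(0) - 3*W, 12) = -60*(0 - 3*0) = -60*(0 + 0) = -60*0 = -5*0 = 0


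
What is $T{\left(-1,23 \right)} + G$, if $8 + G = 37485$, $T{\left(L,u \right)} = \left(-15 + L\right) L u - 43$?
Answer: $37802$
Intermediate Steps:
$T{\left(L,u \right)} = -43 + L u \left(-15 + L\right)$ ($T{\left(L,u \right)} = L \left(-15 + L\right) u - 43 = L u \left(-15 + L\right) - 43 = -43 + L u \left(-15 + L\right)$)
$G = 37477$ ($G = -8 + 37485 = 37477$)
$T{\left(-1,23 \right)} + G = \left(-43 + 23 \left(-1\right)^{2} - \left(-15\right) 23\right) + 37477 = \left(-43 + 23 \cdot 1 + 345\right) + 37477 = \left(-43 + 23 + 345\right) + 37477 = 325 + 37477 = 37802$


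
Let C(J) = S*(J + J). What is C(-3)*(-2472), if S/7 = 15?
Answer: 1557360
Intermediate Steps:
S = 105 (S = 7*15 = 105)
C(J) = 210*J (C(J) = 105*(J + J) = 105*(2*J) = 210*J)
C(-3)*(-2472) = (210*(-3))*(-2472) = -630*(-2472) = 1557360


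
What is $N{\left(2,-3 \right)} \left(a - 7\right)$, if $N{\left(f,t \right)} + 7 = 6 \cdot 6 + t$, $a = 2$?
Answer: $-130$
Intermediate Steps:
$N{\left(f,t \right)} = 29 + t$ ($N{\left(f,t \right)} = -7 + \left(6 \cdot 6 + t\right) = -7 + \left(36 + t\right) = 29 + t$)
$N{\left(2,-3 \right)} \left(a - 7\right) = \left(29 - 3\right) \left(2 - 7\right) = 26 \left(-5\right) = -130$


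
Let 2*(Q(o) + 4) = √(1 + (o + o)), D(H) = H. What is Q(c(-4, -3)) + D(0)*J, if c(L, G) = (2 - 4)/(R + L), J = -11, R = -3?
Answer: -4 + √77/14 ≈ -3.3732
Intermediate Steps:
c(L, G) = -2/(-3 + L) (c(L, G) = (2 - 4)/(-3 + L) = -2/(-3 + L))
Q(o) = -4 + √(1 + 2*o)/2 (Q(o) = -4 + √(1 + (o + o))/2 = -4 + √(1 + 2*o)/2)
Q(c(-4, -3)) + D(0)*J = (-4 + √(1 + 2*(-2/(-3 - 4)))/2) + 0*(-11) = (-4 + √(1 + 2*(-2/(-7)))/2) + 0 = (-4 + √(1 + 2*(-2*(-⅐)))/2) + 0 = (-4 + √(1 + 2*(2/7))/2) + 0 = (-4 + √(1 + 4/7)/2) + 0 = (-4 + √(11/7)/2) + 0 = (-4 + (√77/7)/2) + 0 = (-4 + √77/14) + 0 = -4 + √77/14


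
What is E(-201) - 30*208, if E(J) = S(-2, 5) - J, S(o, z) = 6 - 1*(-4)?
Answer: -6029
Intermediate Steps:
S(o, z) = 10 (S(o, z) = 6 + 4 = 10)
E(J) = 10 - J
E(-201) - 30*208 = (10 - 1*(-201)) - 30*208 = (10 + 201) - 1*6240 = 211 - 6240 = -6029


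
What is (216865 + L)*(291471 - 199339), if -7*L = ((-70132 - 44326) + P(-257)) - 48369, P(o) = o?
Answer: 154886698348/7 ≈ 2.2127e+10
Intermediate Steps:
L = 163084/7 (L = -(((-70132 - 44326) - 257) - 48369)/7 = -((-114458 - 257) - 48369)/7 = -(-114715 - 48369)/7 = -⅐*(-163084) = 163084/7 ≈ 23298.)
(216865 + L)*(291471 - 199339) = (216865 + 163084/7)*(291471 - 199339) = (1681139/7)*92132 = 154886698348/7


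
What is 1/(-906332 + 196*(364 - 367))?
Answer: -1/906920 ≈ -1.1026e-6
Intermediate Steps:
1/(-906332 + 196*(364 - 367)) = 1/(-906332 + 196*(-3)) = 1/(-906332 - 588) = 1/(-906920) = -1/906920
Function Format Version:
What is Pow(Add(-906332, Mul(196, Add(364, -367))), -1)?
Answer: Rational(-1, 906920) ≈ -1.1026e-6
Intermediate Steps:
Pow(Add(-906332, Mul(196, Add(364, -367))), -1) = Pow(Add(-906332, Mul(196, -3)), -1) = Pow(Add(-906332, -588), -1) = Pow(-906920, -1) = Rational(-1, 906920)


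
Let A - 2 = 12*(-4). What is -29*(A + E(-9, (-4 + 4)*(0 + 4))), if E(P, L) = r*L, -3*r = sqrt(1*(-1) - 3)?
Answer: 1334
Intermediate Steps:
A = -46 (A = 2 + 12*(-4) = 2 - 48 = -46)
r = -2*I/3 (r = -sqrt(1*(-1) - 3)/3 = -sqrt(-1 - 3)/3 = -2*I/3 ≈ -0.66667*I)
E(P, L) = -2*I*L/3 (E(P, L) = (-2*I/3)*L = -2*I*L/3)
-29*(A + E(-9, (-4 + 4)*(0 + 4))) = -29*(-46 - 2*I*(-4 + 4)*(0 + 4)/3) = -29*(-46 - 2*I*0*4/3) = -29*(-46 - 2/3*I*0) = -29*(-46 + 0) = -29*(-46) = 1334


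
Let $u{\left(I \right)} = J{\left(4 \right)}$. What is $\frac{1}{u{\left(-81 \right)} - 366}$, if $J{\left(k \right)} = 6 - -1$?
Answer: $- \frac{1}{359} \approx -0.0027855$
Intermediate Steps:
$J{\left(k \right)} = 7$ ($J{\left(k \right)} = 6 + 1 = 7$)
$u{\left(I \right)} = 7$
$\frac{1}{u{\left(-81 \right)} - 366} = \frac{1}{7 - 366} = \frac{1}{-359} = - \frac{1}{359}$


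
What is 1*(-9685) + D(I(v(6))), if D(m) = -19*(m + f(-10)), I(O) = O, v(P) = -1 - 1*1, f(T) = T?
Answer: -9457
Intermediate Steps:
v(P) = -2 (v(P) = -1 - 1 = -2)
D(m) = 190 - 19*m (D(m) = -19*(m - 10) = -19*(-10 + m) = 190 - 19*m)
1*(-9685) + D(I(v(6))) = 1*(-9685) + (190 - 19*(-2)) = -9685 + (190 + 38) = -9685 + 228 = -9457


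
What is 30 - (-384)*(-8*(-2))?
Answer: 6174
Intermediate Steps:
30 - (-384)*(-8*(-2)) = 30 - (-384)*16 = 30 - 128*(-48) = 30 + 6144 = 6174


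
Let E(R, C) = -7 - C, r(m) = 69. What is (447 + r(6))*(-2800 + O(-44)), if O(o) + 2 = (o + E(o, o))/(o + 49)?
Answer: -7232772/5 ≈ -1.4466e+6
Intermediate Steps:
O(o) = -2 - 7/(49 + o) (O(o) = -2 + (o + (-7 - o))/(o + 49) = -2 - 7/(49 + o))
(447 + r(6))*(-2800 + O(-44)) = (447 + 69)*(-2800 + (-105 - 2*(-44))/(49 - 44)) = 516*(-2800 + (-105 + 88)/5) = 516*(-2800 + (1/5)*(-17)) = 516*(-2800 - 17/5) = 516*(-14017/5) = -7232772/5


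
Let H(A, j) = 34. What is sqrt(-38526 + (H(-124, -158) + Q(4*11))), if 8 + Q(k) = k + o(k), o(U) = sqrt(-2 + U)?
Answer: sqrt(-38456 + sqrt(42)) ≈ 196.09*I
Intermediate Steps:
Q(k) = -8 + k + sqrt(-2 + k) (Q(k) = -8 + (k + sqrt(-2 + k)) = -8 + k + sqrt(-2 + k))
sqrt(-38526 + (H(-124, -158) + Q(4*11))) = sqrt(-38526 + (34 + (-8 + 4*11 + sqrt(-2 + 4*11)))) = sqrt(-38526 + (34 + (-8 + 44 + sqrt(-2 + 44)))) = sqrt(-38526 + (34 + (-8 + 44 + sqrt(42)))) = sqrt(-38526 + (34 + (36 + sqrt(42)))) = sqrt(-38526 + (70 + sqrt(42))) = sqrt(-38456 + sqrt(42))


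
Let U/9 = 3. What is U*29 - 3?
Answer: 780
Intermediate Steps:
U = 27 (U = 9*3 = 27)
U*29 - 3 = 27*29 - 3 = 783 - 3 = 780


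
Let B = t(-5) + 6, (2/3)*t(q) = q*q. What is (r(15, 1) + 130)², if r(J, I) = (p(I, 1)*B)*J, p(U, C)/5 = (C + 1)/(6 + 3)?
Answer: 731025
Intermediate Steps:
t(q) = 3*q²/2 (t(q) = 3*(q*q)/2 = 3*q²/2)
p(U, C) = 5/9 + 5*C/9 (p(U, C) = 5*((C + 1)/(6 + 3)) = 5*((1 + C)/9) = 5*((1 + C)*(⅑)) = 5*(⅑ + C/9) = 5/9 + 5*C/9)
B = 87/2 (B = (3/2)*(-5)² + 6 = (3/2)*25 + 6 = 75/2 + 6 = 87/2 ≈ 43.500)
r(J, I) = 145*J/3 (r(J, I) = ((5/9 + (5/9)*1)*(87/2))*J = ((5/9 + 5/9)*(87/2))*J = ((10/9)*(87/2))*J = 145*J/3)
(r(15, 1) + 130)² = ((145/3)*15 + 130)² = (725 + 130)² = 855² = 731025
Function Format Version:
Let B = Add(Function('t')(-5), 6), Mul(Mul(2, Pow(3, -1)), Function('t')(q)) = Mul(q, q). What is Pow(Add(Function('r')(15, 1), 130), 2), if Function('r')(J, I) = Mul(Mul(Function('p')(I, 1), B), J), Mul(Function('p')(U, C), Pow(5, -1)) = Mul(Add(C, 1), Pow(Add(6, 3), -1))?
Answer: 731025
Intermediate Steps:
Function('t')(q) = Mul(Rational(3, 2), Pow(q, 2)) (Function('t')(q) = Mul(Rational(3, 2), Mul(q, q)) = Mul(Rational(3, 2), Pow(q, 2)))
Function('p')(U, C) = Add(Rational(5, 9), Mul(Rational(5, 9), C)) (Function('p')(U, C) = Mul(5, Mul(Add(C, 1), Pow(Add(6, 3), -1))) = Mul(5, Mul(Add(1, C), Pow(9, -1))) = Mul(5, Mul(Add(1, C), Rational(1, 9))) = Mul(5, Add(Rational(1, 9), Mul(Rational(1, 9), C))) = Add(Rational(5, 9), Mul(Rational(5, 9), C)))
B = Rational(87, 2) (B = Add(Mul(Rational(3, 2), Pow(-5, 2)), 6) = Add(Mul(Rational(3, 2), 25), 6) = Add(Rational(75, 2), 6) = Rational(87, 2) ≈ 43.500)
Function('r')(J, I) = Mul(Rational(145, 3), J) (Function('r')(J, I) = Mul(Mul(Add(Rational(5, 9), Mul(Rational(5, 9), 1)), Rational(87, 2)), J) = Mul(Mul(Add(Rational(5, 9), Rational(5, 9)), Rational(87, 2)), J) = Mul(Mul(Rational(10, 9), Rational(87, 2)), J) = Mul(Rational(145, 3), J))
Pow(Add(Function('r')(15, 1), 130), 2) = Pow(Add(Mul(Rational(145, 3), 15), 130), 2) = Pow(Add(725, 130), 2) = Pow(855, 2) = 731025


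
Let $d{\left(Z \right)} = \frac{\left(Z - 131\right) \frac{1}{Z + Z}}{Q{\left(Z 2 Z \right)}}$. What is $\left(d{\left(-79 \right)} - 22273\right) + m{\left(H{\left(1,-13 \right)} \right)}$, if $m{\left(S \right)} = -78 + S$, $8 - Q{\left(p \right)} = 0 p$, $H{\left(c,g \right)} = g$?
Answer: $- \frac{14133943}{632} \approx -22364.0$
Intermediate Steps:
$Q{\left(p \right)} = 8$ ($Q{\left(p \right)} = 8 - 0 p = 8 - 0 = 8 + 0 = 8$)
$d{\left(Z \right)} = \frac{-131 + Z}{16 Z}$ ($d{\left(Z \right)} = \frac{\left(Z - 131\right) \frac{1}{Z + Z}}{8} = \frac{-131 + Z}{2 Z} \frac{1}{8} = \frac{-131 + Z}{16 Z}$)
$\left(d{\left(-79 \right)} - 22273\right) + m{\left(H{\left(1,-13 \right)} \right)} = \left(\frac{-131 - 79}{16 \left(-79\right)} - 22273\right) - 91 = \left(\frac{1}{16} \left(- \frac{1}{79}\right) \left(-210\right) - 22273\right) - 91 = \left(\frac{105}{632} - 22273\right) - 91 = - \frac{14076431}{632} - 91 = - \frac{14133943}{632}$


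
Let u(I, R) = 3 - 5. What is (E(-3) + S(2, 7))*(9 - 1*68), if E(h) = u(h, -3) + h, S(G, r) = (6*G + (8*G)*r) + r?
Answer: -7434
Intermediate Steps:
S(G, r) = r + 6*G + 8*G*r (S(G, r) = (6*G + 8*G*r) + r = r + 6*G + 8*G*r)
u(I, R) = -2
E(h) = -2 + h
(E(-3) + S(2, 7))*(9 - 1*68) = ((-2 - 3) + (7 + 6*2 + 8*2*7))*(9 - 1*68) = (-5 + (7 + 12 + 112))*(9 - 68) = (-5 + 131)*(-59) = 126*(-59) = -7434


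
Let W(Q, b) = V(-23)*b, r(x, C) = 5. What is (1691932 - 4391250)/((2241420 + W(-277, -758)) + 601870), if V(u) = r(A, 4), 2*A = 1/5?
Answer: -1349659/1419750 ≈ -0.95063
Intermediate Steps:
A = ⅒ (A = (½)/5 = (½)*(⅕) = ⅒ ≈ 0.10000)
V(u) = 5
W(Q, b) = 5*b
(1691932 - 4391250)/((2241420 + W(-277, -758)) + 601870) = (1691932 - 4391250)/((2241420 + 5*(-758)) + 601870) = -2699318/((2241420 - 3790) + 601870) = -2699318/(2237630 + 601870) = -2699318/2839500 = -2699318*1/2839500 = -1349659/1419750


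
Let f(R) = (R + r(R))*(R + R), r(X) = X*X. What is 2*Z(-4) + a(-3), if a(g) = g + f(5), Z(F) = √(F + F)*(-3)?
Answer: 297 - 12*I*√2 ≈ 297.0 - 16.971*I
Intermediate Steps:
r(X) = X²
f(R) = 2*R*(R + R²) (f(R) = (R + R²)*(R + R) = (R + R²)*(2*R) = 2*R*(R + R²))
Z(F) = -3*√2*√F (Z(F) = √(2*F)*(-3) = (√2*√F)*(-3) = -3*√2*√F)
a(g) = 300 + g (a(g) = g + 2*5²*(1 + 5) = g + 2*25*6 = g + 300 = 300 + g)
2*Z(-4) + a(-3) = 2*(-3*√2*√(-4)) + (300 - 3) = 2*(-3*√2*2*I) + 297 = 2*(-6*I*√2) + 297 = -12*I*√2 + 297 = 297 - 12*I*√2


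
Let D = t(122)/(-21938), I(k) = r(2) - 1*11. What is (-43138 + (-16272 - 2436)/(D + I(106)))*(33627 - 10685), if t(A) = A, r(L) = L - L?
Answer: -4781888342839/5030 ≈ -9.5067e+8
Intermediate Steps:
r(L) = 0
I(k) = -11 (I(k) = 0 - 1*11 = 0 - 11 = -11)
D = -61/10969 (D = 122/(-21938) = 122*(-1/21938) = -61/10969 ≈ -0.0055611)
(-43138 + (-16272 - 2436)/(D + I(106)))*(33627 - 10685) = (-43138 + (-16272 - 2436)/(-61/10969 - 11))*(33627 - 10685) = (-43138 - 18708/(-120720/10969))*22942 = (-43138 - 18708*(-10969/120720))*22942 = (-43138 + 17100671/10060)*22942 = -416867609/10060*22942 = -4781888342839/5030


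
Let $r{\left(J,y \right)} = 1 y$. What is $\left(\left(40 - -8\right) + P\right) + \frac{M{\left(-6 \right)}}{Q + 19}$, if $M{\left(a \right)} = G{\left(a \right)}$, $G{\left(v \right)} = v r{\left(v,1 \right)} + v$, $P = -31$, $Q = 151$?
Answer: $\frac{1439}{85} \approx 16.929$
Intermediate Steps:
$r{\left(J,y \right)} = y$
$G{\left(v \right)} = 2 v$ ($G{\left(v \right)} = v 1 + v = v + v = 2 v$)
$M{\left(a \right)} = 2 a$
$\left(\left(40 - -8\right) + P\right) + \frac{M{\left(-6 \right)}}{Q + 19} = \left(\left(40 - -8\right) - 31\right) + \frac{2 \left(-6\right)}{151 + 19} = \left(\left(40 + 8\right) - 31\right) - \frac{12}{170} = \left(48 - 31\right) - \frac{6}{85} = 17 - \frac{6}{85} = \frac{1439}{85}$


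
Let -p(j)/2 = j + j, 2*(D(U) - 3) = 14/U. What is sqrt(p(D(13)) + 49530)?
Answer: sqrt(8368178)/13 ≈ 222.52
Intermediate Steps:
D(U) = 3 + 7/U (D(U) = 3 + (14/U)/2 = 3 + 7/U)
p(j) = -4*j (p(j) = -2*(j + j) = -4*j)
sqrt(p(D(13)) + 49530) = sqrt(-4*(3 + 7/13) + 49530) = sqrt(-4*46/13 + 49530) = sqrt(-184/13 + 49530) = sqrt(643706/13) = sqrt(8368178)/13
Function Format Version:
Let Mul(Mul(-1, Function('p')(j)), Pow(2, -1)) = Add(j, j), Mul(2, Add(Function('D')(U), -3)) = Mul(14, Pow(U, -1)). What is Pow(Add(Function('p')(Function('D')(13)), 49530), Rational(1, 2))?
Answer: Mul(Rational(1, 13), Pow(8368178, Rational(1, 2))) ≈ 222.52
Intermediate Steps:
Function('D')(U) = Add(3, Mul(7, Pow(U, -1))) (Function('D')(U) = Add(3, Mul(Rational(1, 2), Mul(14, Pow(U, -1)))) = Add(3, Mul(7, Pow(U, -1))))
Function('p')(j) = Mul(-4, j) (Function('p')(j) = Mul(-2, Add(j, j)) = Mul(-2, Mul(2, j)) = Mul(-4, j))
Pow(Add(Function('p')(Function('D')(13)), 49530), Rational(1, 2)) = Pow(Add(Mul(-4, Add(3, Mul(7, Pow(13, -1)))), 49530), Rational(1, 2)) = Pow(Add(Mul(-4, Add(3, Mul(7, Rational(1, 13)))), 49530), Rational(1, 2)) = Pow(Add(Mul(-4, Add(3, Rational(7, 13))), 49530), Rational(1, 2)) = Pow(Add(Mul(-4, Rational(46, 13)), 49530), Rational(1, 2)) = Pow(Add(Rational(-184, 13), 49530), Rational(1, 2)) = Pow(Rational(643706, 13), Rational(1, 2)) = Mul(Rational(1, 13), Pow(8368178, Rational(1, 2)))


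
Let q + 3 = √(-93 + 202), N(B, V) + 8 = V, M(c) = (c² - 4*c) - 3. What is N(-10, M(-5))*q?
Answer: -102 + 34*√109 ≈ 252.97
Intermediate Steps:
M(c) = -3 + c² - 4*c
N(B, V) = -8 + V
q = -3 + √109 (q = -3 + √(-93 + 202) = -3 + √109 ≈ 7.4403)
N(-10, M(-5))*q = (-8 + (-3 + (-5)² - 4*(-5)))*(-3 + √109) = (-8 + (-3 + 25 + 20))*(-3 + √109) = (-8 + 42)*(-3 + √109) = 34*(-3 + √109) = -102 + 34*√109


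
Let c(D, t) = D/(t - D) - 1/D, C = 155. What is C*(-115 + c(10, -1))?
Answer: -395591/22 ≈ -17981.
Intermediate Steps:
c(D, t) = -1/D + D/(t - D)
C*(-115 + c(10, -1)) = 155*(-115 + (-1 - 1*10 - 1*10²)/(10*(10 - 1*(-1)))) = 155*(-115 + (-1 - 10 - 1*100)/(10*(10 + 1))) = 155*(-115 + (⅒)*(-1 - 10 - 100)/11) = 155*(-115 + (⅒)*(1/11)*(-111)) = 155*(-115 - 111/110) = 155*(-12761/110) = -395591/22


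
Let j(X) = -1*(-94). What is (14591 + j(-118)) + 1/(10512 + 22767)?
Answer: 488702116/33279 ≈ 14685.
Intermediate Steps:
j(X) = 94
(14591 + j(-118)) + 1/(10512 + 22767) = (14591 + 94) + 1/(10512 + 22767) = 14685 + 1/33279 = 488702116/33279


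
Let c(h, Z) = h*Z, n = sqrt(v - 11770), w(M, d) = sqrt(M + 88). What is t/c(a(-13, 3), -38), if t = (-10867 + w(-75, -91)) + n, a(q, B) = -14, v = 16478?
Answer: -10867/532 + sqrt(1177)/266 + sqrt(13)/532 ≈ -20.291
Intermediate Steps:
w(M, d) = sqrt(88 + M)
n = 2*sqrt(1177) (n = sqrt(16478 - 11770) = sqrt(4708) = 2*sqrt(1177) ≈ 68.615)
c(h, Z) = Z*h
t = -10867 + sqrt(13) + 2*sqrt(1177) (t = (-10867 + sqrt(88 - 75)) + 2*sqrt(1177) = (-10867 + sqrt(13)) + 2*sqrt(1177) = -10867 + sqrt(13) + 2*sqrt(1177) ≈ -10795.)
t/c(a(-13, 3), -38) = (-10867 + sqrt(13) + 2*sqrt(1177))/((-38*(-14))) = (-10867 + sqrt(13) + 2*sqrt(1177))/532 = (-10867 + sqrt(13) + 2*sqrt(1177))*(1/532) = -10867/532 + sqrt(1177)/266 + sqrt(13)/532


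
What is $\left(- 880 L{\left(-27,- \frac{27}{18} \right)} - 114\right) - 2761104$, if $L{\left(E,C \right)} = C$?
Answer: $-2759898$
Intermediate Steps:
$\left(- 880 L{\left(-27,- \frac{27}{18} \right)} - 114\right) - 2761104 = \left(- 880 \left(- \frac{27}{18}\right) - 114\right) - 2761104 = \left(- 880 \left(\left(-27\right) \frac{1}{18}\right) - 114\right) - 2761104 = \left(\left(-880\right) \left(- \frac{3}{2}\right) - 114\right) - 2761104 = \left(1320 - 114\right) - 2761104 = 1206 - 2761104 = -2759898$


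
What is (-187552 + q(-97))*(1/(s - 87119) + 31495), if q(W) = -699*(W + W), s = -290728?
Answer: -618172529999744/377847 ≈ -1.6360e+9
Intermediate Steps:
q(W) = -1398*W
(-187552 + q(-97))*(1/(s - 87119) + 31495) = (-187552 - 1398*(-97))*(1/(-290728 - 87119) + 31495) = (-187552 + 135606)*(1/(-377847) + 31495) = -51946*(-1/377847 + 31495) = -51946*11900291264/377847 = -618172529999744/377847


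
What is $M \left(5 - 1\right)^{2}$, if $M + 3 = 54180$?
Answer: $866832$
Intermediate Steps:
$M = 54177$ ($M = -3 + 54180 = 54177$)
$M \left(5 - 1\right)^{2} = 54177 \left(5 - 1\right)^{2} = 54177 \cdot 4^{2} = 54177 \cdot 16 = 866832$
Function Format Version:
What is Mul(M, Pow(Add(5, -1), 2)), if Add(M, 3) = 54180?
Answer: 866832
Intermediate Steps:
M = 54177 (M = Add(-3, 54180) = 54177)
Mul(M, Pow(Add(5, -1), 2)) = Mul(54177, Pow(Add(5, -1), 2)) = Mul(54177, Pow(4, 2)) = Mul(54177, 16) = 866832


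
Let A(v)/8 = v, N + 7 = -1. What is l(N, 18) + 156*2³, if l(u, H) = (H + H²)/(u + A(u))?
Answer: 4973/4 ≈ 1243.3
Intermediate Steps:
N = -8 (N = -7 - 1 = -8)
A(v) = 8*v
l(u, H) = (H + H²)/(9*u) (l(u, H) = (H + H²)/(u + 8*u) = (H + H²)/((9*u)) = (H + H²)*(1/(9*u)) = (H + H²)/(9*u))
l(N, 18) + 156*2³ = (⅑)*18*(1 + 18)/(-8) + 156*2³ = (⅑)*18*(-⅛)*19 + 156*8 = -19/4 + 1248 = 4973/4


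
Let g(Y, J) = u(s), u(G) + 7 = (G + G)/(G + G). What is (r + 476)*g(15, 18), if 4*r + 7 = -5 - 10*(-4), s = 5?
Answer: -2898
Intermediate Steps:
r = 7 (r = -7/4 + (-5 - 10*(-4))/4 = -7/4 + (-5 + 40)/4 = -7/4 + (1/4)*35 = -7/4 + 35/4 = 7)
u(G) = -6 (u(G) = -7 + (G + G)/(G + G) = -7 + (2*G)/((2*G)) = -7 + (2*G)*(1/(2*G)) = -7 + 1 = -6)
g(Y, J) = -6
(r + 476)*g(15, 18) = (7 + 476)*(-6) = 483*(-6) = -2898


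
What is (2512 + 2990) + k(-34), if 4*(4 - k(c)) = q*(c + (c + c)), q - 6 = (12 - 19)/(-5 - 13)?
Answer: 68027/12 ≈ 5668.9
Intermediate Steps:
q = 115/18 (q = 6 + (12 - 19)/(-5 - 13) = 6 - 7/(-18) = 6 - 7*(-1/18) = 6 + 7/18 = 115/18 ≈ 6.3889)
k(c) = 4 - 115*c/24 (k(c) = 4 - 115*(c + (c + c))/72 = 4 - 115*(c + 2*c)/72 = 4 - 115*3*c/72 = 4 - 115*c/24)
(2512 + 2990) + k(-34) = (2512 + 2990) + (4 - 115/24*(-34)) = 5502 + (4 + 1955/12) = 5502 + 2003/12 = 68027/12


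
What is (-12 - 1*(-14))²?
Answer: 4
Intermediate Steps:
(-12 - 1*(-14))² = (-12 + 14)² = 2² = 4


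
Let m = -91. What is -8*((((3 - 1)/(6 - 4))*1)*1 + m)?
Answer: 720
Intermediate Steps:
-8*((((3 - 1)/(6 - 4))*1)*1 + m) = -8*((((3 - 1)/(6 - 4))*1)*1 - 91) = -8*(((2/2)*1)*1 - 91) = -8*(((2*(1/2))*1)*1 - 91) = -8*((1*1)*1 - 91) = -8*(1*1 - 91) = -8*(1 - 91) = -8*(-90) = 720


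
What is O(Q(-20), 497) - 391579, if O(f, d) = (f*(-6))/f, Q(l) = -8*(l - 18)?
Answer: -391585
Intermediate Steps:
Q(l) = 144 - 8*l (Q(l) = -8*(-18 + l) = 144 - 8*l)
O(f, d) = -6 (O(f, d) = (-6*f)/f = -6)
O(Q(-20), 497) - 391579 = -6 - 391579 = -391585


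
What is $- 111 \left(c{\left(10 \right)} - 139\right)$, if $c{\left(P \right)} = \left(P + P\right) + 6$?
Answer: $12543$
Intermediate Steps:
$c{\left(P \right)} = 6 + 2 P$ ($c{\left(P \right)} = 2 P + 6 = 6 + 2 P$)
$- 111 \left(c{\left(10 \right)} - 139\right) = - 111 \left(\left(6 + 2 \cdot 10\right) - 139\right) = - 111 \left(\left(6 + 20\right) - 139\right) = - 111 \left(26 - 139\right) = \left(-111\right) \left(-113\right) = 12543$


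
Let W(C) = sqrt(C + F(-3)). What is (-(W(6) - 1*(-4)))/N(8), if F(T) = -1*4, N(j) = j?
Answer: -1/2 - sqrt(2)/8 ≈ -0.67678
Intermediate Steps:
F(T) = -4
W(C) = sqrt(-4 + C) (W(C) = sqrt(C - 4) = sqrt(-4 + C))
(-(W(6) - 1*(-4)))/N(8) = (-(sqrt(-4 + 6) - 1*(-4)))/8 = (-(sqrt(2) + 4))/8 = (-(4 + sqrt(2)))/8 = (-4 - sqrt(2))/8 = -1/2 - sqrt(2)/8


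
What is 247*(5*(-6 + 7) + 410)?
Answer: 102505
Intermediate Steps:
247*(5*(-6 + 7) + 410) = 247*(5*1 + 410) = 247*(5 + 410) = 247*415 = 102505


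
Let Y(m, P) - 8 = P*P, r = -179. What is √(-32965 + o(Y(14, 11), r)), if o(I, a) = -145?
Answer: I*√33110 ≈ 181.96*I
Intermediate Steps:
Y(m, P) = 8 + P² (Y(m, P) = 8 + P*P = 8 + P²)
√(-32965 + o(Y(14, 11), r)) = √(-32965 - 145) = √(-33110) = I*√33110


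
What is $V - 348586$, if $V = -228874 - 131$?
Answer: $-577591$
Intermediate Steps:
$V = -229005$
$V - 348586 = -229005 - 348586 = -577591$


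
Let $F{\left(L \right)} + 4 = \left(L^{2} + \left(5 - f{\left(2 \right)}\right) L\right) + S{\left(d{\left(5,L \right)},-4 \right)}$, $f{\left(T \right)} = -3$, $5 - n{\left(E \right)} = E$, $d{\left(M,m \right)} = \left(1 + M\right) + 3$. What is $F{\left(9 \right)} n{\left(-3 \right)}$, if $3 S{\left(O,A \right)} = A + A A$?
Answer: $1224$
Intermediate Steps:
$d{\left(M,m \right)} = 4 + M$
$n{\left(E \right)} = 5 - E$
$S{\left(O,A \right)} = \frac{A}{3} + \frac{A^{2}}{3}$ ($S{\left(O,A \right)} = \frac{A + A A}{3} = \frac{A + A^{2}}{3} = \frac{A}{3} + \frac{A^{2}}{3}$)
$F{\left(L \right)} = L^{2} + 8 L$ ($F{\left(L \right)} = -4 + \left(\left(L^{2} + \left(5 - -3\right) L\right) + \frac{1}{3} \left(-4\right) \left(1 - 4\right)\right) = -4 + \left(\left(L^{2} + \left(5 + 3\right) L\right) + \frac{1}{3} \left(-4\right) \left(-3\right)\right) = -4 + \left(\left(L^{2} + 8 L\right) + 4\right) = -4 + \left(4 + L^{2} + 8 L\right) = L^{2} + 8 L$)
$F{\left(9 \right)} n{\left(-3 \right)} = 9 \left(8 + 9\right) \left(5 - -3\right) = 9 \cdot 17 \left(5 + 3\right) = 153 \cdot 8 = 1224$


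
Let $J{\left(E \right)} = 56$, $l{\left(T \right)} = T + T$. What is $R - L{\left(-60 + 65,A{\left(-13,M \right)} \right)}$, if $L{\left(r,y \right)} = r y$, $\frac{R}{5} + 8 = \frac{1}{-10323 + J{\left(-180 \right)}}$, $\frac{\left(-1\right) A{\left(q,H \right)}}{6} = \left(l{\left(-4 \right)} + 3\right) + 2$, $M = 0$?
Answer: $- \frac{1334715}{10267} \approx -130.0$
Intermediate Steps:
$l{\left(T \right)} = 2 T$
$A{\left(q,H \right)} = 18$ ($A{\left(q,H \right)} = - 6 \left(\left(2 \left(-4\right) + 3\right) + 2\right) = - 6 \left(\left(-8 + 3\right) + 2\right) = - 6 \left(-5 + 2\right) = \left(-6\right) \left(-3\right) = 18$)
$R = - \frac{410685}{10267}$ ($R = -40 + \frac{5}{-10323 + 56} = -40 + \frac{5}{-10267} = -40 + 5 \left(- \frac{1}{10267}\right) = -40 - \frac{5}{10267} = - \frac{410685}{10267} \approx -40.0$)
$R - L{\left(-60 + 65,A{\left(-13,M \right)} \right)} = - \frac{410685}{10267} - \left(-60 + 65\right) 18 = - \frac{410685}{10267} - 5 \cdot 18 = - \frac{410685}{10267} - 90 = - \frac{1334715}{10267}$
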